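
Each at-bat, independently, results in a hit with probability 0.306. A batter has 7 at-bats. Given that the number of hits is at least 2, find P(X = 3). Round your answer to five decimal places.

X ~ Binomial(7, 0.306). Want P(X=3 | X≥2) = P(X=3) / P(X≥2).
P(X=3) = C(7,3)·0.306^3·0.694^4 = 0.2326324
P(X≥2) = 1 − 0.0775383 − 0.2393185 = 0.6831432
Ratio = 0.2326324 / 0.6831432 = 0.3405324

0.34053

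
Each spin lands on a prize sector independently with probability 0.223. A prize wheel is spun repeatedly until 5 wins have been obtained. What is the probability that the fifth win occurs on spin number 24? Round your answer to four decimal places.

Y = trial on which the fifth success occurs; negative binomial, r=5, p=0.223.
P(Y=24) = C(23,4) · p^5 · (1−p)^19
= 8855 · 0.00055147 · 0.0082794 = 0.040431

0.0404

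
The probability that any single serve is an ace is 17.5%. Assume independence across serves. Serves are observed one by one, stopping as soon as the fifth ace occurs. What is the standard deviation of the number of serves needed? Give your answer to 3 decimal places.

11.606

Y = total serves until the fifth success; negative binomial with r=5, p=0.175.
SD(Y) = √[r(1−p)/p²] = √(134.69388) = 11.60577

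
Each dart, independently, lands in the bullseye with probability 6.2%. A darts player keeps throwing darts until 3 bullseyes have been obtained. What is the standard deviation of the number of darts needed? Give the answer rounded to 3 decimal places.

27.056

Y = total darts until the third success; negative binomial with r=3, p=0.062.
SD(Y) = √[r(1−p)/p²] = √(732.04995) = 27.05642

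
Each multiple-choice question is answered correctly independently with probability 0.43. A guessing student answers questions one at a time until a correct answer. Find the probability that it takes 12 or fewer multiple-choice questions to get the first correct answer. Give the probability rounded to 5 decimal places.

Y = number of multiple-choice questions to the first success; geometric, p = 0.43.
P(Y ≤ 12) = 1 − (1−p)^12 = 1 − 0.0011762 = 0.9988238

0.99882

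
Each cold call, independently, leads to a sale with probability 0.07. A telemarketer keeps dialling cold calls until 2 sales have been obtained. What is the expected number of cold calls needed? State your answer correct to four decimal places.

28.5714

Y = total cold calls until the second success; negative binomial with r=2, p=0.07.
E[Y] = r / p = 2 / 0.07 = 28.571429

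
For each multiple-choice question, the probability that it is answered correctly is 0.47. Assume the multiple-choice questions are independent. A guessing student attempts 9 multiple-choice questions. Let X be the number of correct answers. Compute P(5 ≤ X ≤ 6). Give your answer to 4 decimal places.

X ~ Binomial(9, 0.47); P(5 ≤ X ≤ 6) = Σ C(9,k) p^k (1−p)^(9−k) over k:
  k=5: C(9,5)·0.47^5·0.53^4 = 0.228015
  k=6: C(9,6)·0.47^6·0.53^3 = 0.134801
Total = 0.362816

0.3628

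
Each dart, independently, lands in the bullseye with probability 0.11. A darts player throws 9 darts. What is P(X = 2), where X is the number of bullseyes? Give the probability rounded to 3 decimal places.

0.193

X ~ Binomial(n=9, p=0.11).
P(X=2) = C(9,2) · p^2 · (1−p)^7
= 36 · 0.0121 · 0.44231 = 0.19267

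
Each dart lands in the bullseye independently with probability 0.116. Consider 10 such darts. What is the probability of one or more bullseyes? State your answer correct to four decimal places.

P(at least one) = 1 − P(none) = 1 − (1 − 0.116)^10
= 1 − 0.291422 = 0.708578

0.7086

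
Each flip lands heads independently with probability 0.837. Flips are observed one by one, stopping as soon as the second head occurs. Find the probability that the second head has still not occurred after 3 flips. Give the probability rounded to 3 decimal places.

0.071

Needing more than 3 flips ⇔ fewer than 2 successes in the first 3. With X ~ Binomial(3, 0.837), P(Y > 3) = P(X ≤ 1).
  k=0: C(3,0)·0.837^0·0.163^3 = 0.00433
  k=1: C(3,1)·0.837^1·0.163^2 = 0.06671
P(X ≤ 1) = 0.07105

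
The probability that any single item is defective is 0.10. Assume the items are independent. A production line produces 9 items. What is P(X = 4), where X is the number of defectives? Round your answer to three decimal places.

0.007

X ~ Binomial(n=9, p=0.10).
P(X=4) = C(9,4) · p^4 · (1−p)^5
= 126 · 0.0001 · 0.59049 = 0.00744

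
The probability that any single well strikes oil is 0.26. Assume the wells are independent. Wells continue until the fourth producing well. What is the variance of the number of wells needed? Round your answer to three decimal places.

Y = total wells until the fourth success; negative binomial with r=4, p=0.26.
Var(Y) = r(1−p)/p² = 4·0.74 / 0.26² = 43.78698

43.787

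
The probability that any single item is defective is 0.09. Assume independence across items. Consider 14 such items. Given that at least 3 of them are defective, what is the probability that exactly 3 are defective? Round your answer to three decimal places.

0.749

X ~ Binomial(14, 0.09). Want P(X=3 | X≥3) = P(X=3) / P(X≥3).
P(X=3) = C(14,3)·0.09^3·0.91^11 = 0.09403
P(X≥3) = 1 − 0.26704 − 0.36975 − 0.23770 = 0.12551
Ratio = 0.09403 / 0.12551 = 0.74921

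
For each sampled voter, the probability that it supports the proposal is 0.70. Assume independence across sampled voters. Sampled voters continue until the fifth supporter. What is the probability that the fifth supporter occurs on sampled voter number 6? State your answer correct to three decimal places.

Y = trial on which the fifth success occurs; negative binomial, r=5, p=0.70.
P(Y=6) = C(5,4) · p^5 · (1−p)^1
= 5 · 0.16807 · 0.3 = 0.25211

0.252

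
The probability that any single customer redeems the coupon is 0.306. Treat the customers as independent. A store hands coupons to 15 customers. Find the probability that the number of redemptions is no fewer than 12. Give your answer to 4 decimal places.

0.0001

X ~ Binomial(15, 0.306); P(X ≥ 12) = Σ C(15,k) p^k (1−p)^(15−k) over k:
  k=12: C(15,12)·0.306^12·0.694^3 = 0.000103
  k=13: C(15,13)·0.306^13·0.694^2 = 0.000010
  k=14: C(15,14)·0.306^14·0.694^1 = 0.000001
  k=15: C(15,15)·0.306^15·0.694^0 = 0.000000
Total = 0.000114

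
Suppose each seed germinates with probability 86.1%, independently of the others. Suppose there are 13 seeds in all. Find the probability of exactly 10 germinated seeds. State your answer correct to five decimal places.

X ~ Binomial(n=13, p=0.861).
P(X=10) = C(13,10) · p^10 · (1−p)^3
= 286 · 0.22389 · 0.0026856 = 0.1719657

0.17197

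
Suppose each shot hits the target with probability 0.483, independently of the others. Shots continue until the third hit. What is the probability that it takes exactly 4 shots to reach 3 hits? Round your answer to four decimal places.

Y = trial on which the third success occurs; negative binomial, r=3, p=0.483.
P(Y=4) = C(3,2) · p^3 · (1−p)^1
= 3 · 0.11268 · 0.517 = 0.174764

0.1748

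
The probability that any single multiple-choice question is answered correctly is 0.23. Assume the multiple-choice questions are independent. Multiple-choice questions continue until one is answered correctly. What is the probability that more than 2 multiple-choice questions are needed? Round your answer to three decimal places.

Y = number of multiple-choice questions to the first success; geometric, p = 0.23.
P(Y > 2) = P(first 2 all fail) = (1−p)^2 = 0.59290

0.593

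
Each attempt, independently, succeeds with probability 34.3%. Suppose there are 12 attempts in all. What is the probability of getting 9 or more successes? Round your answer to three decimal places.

0.005

X ~ Binomial(12, 0.343); P(X ≥ 9) = Σ C(12,k) p^k (1−p)^(12−k) over k:
  k=9: C(12,9)·0.343^9·0.657^3 = 0.00410
  k=10: C(12,10)·0.343^10·0.657^2 = 0.00064
  k=11: C(12,11)·0.343^11·0.657^1 = 0.00006
  k=12: C(12,12)·0.343^12·0.657^0 = 0.00000
Total = 0.00481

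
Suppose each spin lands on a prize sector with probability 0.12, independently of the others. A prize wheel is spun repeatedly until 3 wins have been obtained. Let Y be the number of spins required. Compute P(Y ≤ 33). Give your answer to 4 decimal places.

Finishing within 33 spins ⇔ at least 3 successes in the first 33. With X ~ Binomial(33, 0.12), P(Y ≤ 33) = 1 − P(X ≤ 2).
  k=0: C(33,0)·0.12^0·0.88^33 = 0.014721
  k=1: C(33,1)·0.12^1·0.88^32 = 0.066243
  k=2: C(33,2)·0.12^2·0.88^31 = 0.144530
1 − 0.225494 = 0.774506

0.7745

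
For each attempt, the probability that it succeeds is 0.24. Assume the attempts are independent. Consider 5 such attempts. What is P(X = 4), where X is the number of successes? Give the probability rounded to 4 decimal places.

0.0126

X ~ Binomial(n=5, p=0.24).
P(X=4) = C(5,4) · p^4 · (1−p)^1
= 5 · 0.0033178 · 0.76 = 0.012607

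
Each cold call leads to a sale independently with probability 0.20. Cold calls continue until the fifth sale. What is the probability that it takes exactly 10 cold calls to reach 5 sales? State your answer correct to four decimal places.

Y = trial on which the fifth success occurs; negative binomial, r=5, p=0.20.
P(Y=10) = C(9,4) · p^5 · (1−p)^5
= 126 · 0.00032 · 0.32768 = 0.013212

0.0132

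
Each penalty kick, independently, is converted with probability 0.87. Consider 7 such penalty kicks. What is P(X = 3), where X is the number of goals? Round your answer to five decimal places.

0.00658

X ~ Binomial(n=7, p=0.87).
P(X=3) = C(7,3) · p^3 · (1−p)^4
= 35 · 0.6585 · 0.00028561 = 0.0065826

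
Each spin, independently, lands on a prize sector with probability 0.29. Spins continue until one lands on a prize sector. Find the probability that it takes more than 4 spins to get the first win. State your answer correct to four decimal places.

Y = number of spins to the first success; geometric, p = 0.29.
P(Y > 4) = P(first 4 all fail) = (1−p)^4 = 0.254117

0.2541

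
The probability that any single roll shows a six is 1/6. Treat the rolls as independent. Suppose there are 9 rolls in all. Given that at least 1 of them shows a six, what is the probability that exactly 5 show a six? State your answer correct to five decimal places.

0.00969

X ~ Binomial(9, 0.166667). Want P(X=5 | X≥1) = P(X=5) / P(X≥1).
P(X=5) = C(9,5)·0.166667^5·0.833333^4 = 0.0078143
P(X≥1) = 1 − 0.1938067 = 0.8061933
Ratio = 0.0078143 / 0.8061933 = 0.0096928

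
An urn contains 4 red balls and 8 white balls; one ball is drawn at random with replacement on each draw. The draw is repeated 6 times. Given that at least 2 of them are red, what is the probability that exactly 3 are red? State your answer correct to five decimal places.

X ~ Binomial(6, 0.333333). Want P(X=3 | X≥2) = P(X=3) / P(X≥2).
P(X=3) = C(6,3)·0.333333^3·0.666667^3 = 0.2194787
P(X≥2) = 1 − 0.0877915 − 0.2633745 = 0.6488340
Ratio = 0.2194787 / 0.6488340 = 0.3382664

0.33827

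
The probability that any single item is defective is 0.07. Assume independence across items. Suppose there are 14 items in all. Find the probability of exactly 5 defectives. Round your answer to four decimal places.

X ~ Binomial(n=14, p=0.07).
P(X=5) = C(14,5) · p^5 · (1−p)^9
= 2002 · 1.6807e-06 · 0.52041 = 0.001751

0.0018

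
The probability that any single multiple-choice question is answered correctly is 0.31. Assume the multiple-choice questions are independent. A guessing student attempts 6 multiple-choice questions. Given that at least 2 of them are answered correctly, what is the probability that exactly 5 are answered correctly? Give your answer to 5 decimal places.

X ~ Binomial(6, 0.31). Want P(X=5 | X≥2) = P(X=5) / P(X≥2).
P(X=5) = C(6,5)·0.31^5·0.69^1 = 0.0118525
P(X≥2) = 1 − 0.1079182 − 0.2909098 = 0.6011720
Ratio = 0.0118525 / 0.6011720 = 0.0197156

0.01972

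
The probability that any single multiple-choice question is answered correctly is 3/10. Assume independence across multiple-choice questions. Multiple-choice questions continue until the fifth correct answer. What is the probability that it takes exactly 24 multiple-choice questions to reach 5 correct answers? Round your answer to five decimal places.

Y = trial on which the fifth success occurs; negative binomial, r=5, p=0.30.
P(Y=24) = C(23,4) · p^5 · (1−p)^19
= 8855 · 0.00243 · 0.0011399 = 0.0245277

0.02453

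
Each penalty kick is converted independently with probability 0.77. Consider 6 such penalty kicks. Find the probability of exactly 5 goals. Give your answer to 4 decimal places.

0.3735

X ~ Binomial(n=6, p=0.77).
P(X=5) = C(6,5) · p^5 · (1−p)^1
= 6 · 0.27068 · 0.23 = 0.373536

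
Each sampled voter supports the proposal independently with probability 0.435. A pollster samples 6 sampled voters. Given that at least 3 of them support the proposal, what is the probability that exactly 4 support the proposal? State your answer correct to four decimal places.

X ~ Binomial(6, 0.435). Want P(X=4 | X≥3) = P(X=4) / P(X≥3).
P(X=4) = C(6,4)·0.435^4·0.565^2 = 0.171453
P(X≥3) = 1 − 0.032530 − 0.150274 − 0.289243 = 0.527952
Ratio = 0.171453 / 0.527952 = 0.324751

0.3248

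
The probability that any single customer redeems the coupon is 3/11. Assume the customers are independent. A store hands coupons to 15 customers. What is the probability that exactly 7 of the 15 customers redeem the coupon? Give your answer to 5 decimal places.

X ~ Binomial(n=15, p=0.272727).
P(X=7) = C(15,7) · p^7 · (1−p)^8
= 6435 · 0.00011223 · 0.078267 = 0.0565232

0.05652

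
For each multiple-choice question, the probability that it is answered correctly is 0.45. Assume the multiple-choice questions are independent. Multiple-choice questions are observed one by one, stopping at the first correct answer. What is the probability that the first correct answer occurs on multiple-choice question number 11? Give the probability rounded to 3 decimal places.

0.001

Geometric (trials to first success), p = 0.45.
P(Y = 11) = (1−p)^10 · p = 0.002533 · 0.45 = 0.00114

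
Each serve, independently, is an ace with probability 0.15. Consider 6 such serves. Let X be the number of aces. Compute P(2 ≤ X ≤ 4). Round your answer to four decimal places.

0.2231

X ~ Binomial(6, 0.15); P(2 ≤ X ≤ 4) = Σ C(6,k) p^k (1−p)^(6−k) over k:
  k=2: C(6,2)·0.15^2·0.85^4 = 0.176177
  k=3: C(6,3)·0.15^3·0.85^3 = 0.041453
  k=4: C(6,4)·0.15^4·0.85^2 = 0.005486
Total = 0.223117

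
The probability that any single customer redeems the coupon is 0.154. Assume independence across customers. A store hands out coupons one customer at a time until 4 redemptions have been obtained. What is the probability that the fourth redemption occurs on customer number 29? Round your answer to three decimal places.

Y = trial on which the fourth success occurs; negative binomial, r=4, p=0.154.
P(Y=29) = C(28,3) · p^4 · (1−p)^25
= 3276 · 0.00056245 · 0.015285 = 0.02816

0.028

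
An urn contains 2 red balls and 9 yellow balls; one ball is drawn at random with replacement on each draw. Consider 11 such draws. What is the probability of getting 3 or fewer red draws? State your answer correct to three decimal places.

0.877

X ~ Binomial(11, 0.181818); P(X ≤ 3) = Σ C(11,k) p^k (1−p)^(11−k) over k:
  k=0: C(11,0)·0.181818^0·0.818182^11 = 0.10999
  k=1: C(11,1)·0.181818^1·0.818182^10 = 0.26886
  k=2: C(11,2)·0.181818^2·0.818182^9 = 0.29873
  k=3: C(11,3)·0.181818^3·0.818182^8 = 0.19916
Total = 0.87674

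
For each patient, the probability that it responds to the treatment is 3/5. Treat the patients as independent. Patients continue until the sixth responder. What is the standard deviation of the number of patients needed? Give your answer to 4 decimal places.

2.5820

Y = total patients until the sixth success; negative binomial with r=6, p=0.60.
SD(Y) = √[r(1−p)/p²] = √(6.666667) = 2.581989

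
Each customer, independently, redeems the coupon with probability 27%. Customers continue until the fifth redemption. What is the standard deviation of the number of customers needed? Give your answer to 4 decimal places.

Y = total customers until the fifth success; negative binomial with r=5, p=0.27.
SD(Y) = √[r(1−p)/p²] = √(50.068587) = 7.075916

7.0759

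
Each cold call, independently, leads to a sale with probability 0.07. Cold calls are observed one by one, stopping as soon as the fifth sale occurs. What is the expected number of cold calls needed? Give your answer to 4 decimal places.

71.4286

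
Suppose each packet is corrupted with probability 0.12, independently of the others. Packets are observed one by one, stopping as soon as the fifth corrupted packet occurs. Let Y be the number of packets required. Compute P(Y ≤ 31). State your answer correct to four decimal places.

0.3128

Finishing within 31 packets ⇔ at least 5 successes in the first 31. With X ~ Binomial(31, 0.12), P(Y ≤ 31) = 1 − P(X ≤ 4).
  k=0: C(31,0)·0.12^0·0.88^31 = 0.019009
  k=1: C(31,1)·0.12^1·0.88^30 = 0.080357
  k=2: C(31,2)·0.12^2·0.88^29 = 0.164366
  k=3: C(31,3)·0.12^3·0.88^28 = 0.216665
  k=4: C(31,4)·0.12^4·0.88^27 = 0.206816
1 − 0.687213 = 0.312787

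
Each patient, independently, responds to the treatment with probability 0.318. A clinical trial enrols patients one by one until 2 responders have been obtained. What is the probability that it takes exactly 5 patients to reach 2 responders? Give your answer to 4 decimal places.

0.1283

Y = trial on which the second success occurs; negative binomial, r=2, p=0.318.
P(Y=5) = C(4,1) · p^2 · (1−p)^3
= 4 · 0.10112 · 0.31721 = 0.128312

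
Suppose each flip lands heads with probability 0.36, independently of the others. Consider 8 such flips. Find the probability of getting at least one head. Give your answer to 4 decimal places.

P(at least one) = 1 − P(none) = 1 − (1 − 0.36)^8
= 1 − 0.028147 = 0.971853

0.9719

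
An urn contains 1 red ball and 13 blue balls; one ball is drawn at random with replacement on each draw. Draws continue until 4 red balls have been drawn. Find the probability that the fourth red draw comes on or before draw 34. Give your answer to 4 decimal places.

0.2226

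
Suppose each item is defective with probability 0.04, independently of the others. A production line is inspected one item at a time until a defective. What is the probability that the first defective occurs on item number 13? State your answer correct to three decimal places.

0.025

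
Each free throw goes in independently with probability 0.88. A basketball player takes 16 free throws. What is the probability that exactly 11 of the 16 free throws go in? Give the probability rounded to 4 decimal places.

0.0266

X ~ Binomial(n=16, p=0.88).
P(X=11) = C(16,11) · p^11 · (1−p)^5
= 4368 · 0.24508 · 2.4883e-05 = 0.026638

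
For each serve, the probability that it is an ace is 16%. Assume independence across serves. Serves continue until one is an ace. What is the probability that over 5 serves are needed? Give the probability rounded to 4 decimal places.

0.4182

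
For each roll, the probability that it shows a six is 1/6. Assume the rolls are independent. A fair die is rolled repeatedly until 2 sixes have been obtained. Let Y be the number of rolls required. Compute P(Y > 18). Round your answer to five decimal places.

0.17278

Needing more than 18 rolls ⇔ fewer than 2 successes in the first 18. With X ~ Binomial(18, 0.166667), P(Y > 18) = P(X ≤ 1).
  k=0: C(18,0)·0.166667^0·0.833333^18 = 0.0375610
  k=1: C(18,1)·0.166667^1·0.833333^17 = 0.1352197
P(X ≤ 1) = 0.1727808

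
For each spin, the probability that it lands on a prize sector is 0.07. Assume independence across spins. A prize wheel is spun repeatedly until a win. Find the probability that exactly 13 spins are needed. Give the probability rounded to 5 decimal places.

0.02930

Geometric (trials to first success), p = 0.07.
P(Y = 13) = (1−p)^12 · p = 0.4186 · 0.07 = 0.0293017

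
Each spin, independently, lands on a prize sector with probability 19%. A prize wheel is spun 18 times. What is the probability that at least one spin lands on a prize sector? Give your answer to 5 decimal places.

0.97747

P(at least one) = 1 − P(none) = 1 − (1 − 0.19)^18
= 1 − 0.0225284 = 0.9774716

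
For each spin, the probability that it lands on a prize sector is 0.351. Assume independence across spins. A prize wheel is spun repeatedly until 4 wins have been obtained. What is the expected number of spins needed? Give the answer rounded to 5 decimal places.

Y = total spins until the fourth success; negative binomial with r=4, p=0.351.
E[Y] = r / p = 4 / 0.351 = 11.3960114

11.39601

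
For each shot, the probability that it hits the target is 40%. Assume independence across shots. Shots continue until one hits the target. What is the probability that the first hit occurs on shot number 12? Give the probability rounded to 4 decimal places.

0.0015

Geometric (trials to first success), p = 0.40.
P(Y = 12) = (1−p)^11 · p = 0.003628 · 0.40 = 0.001451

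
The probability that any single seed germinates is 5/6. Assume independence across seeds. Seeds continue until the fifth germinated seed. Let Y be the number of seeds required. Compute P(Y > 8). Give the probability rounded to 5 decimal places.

Needing more than 8 seeds ⇔ fewer than 5 successes in the first 8. With X ~ Binomial(8, 0.833333), P(Y > 8) = P(X ≤ 4).
  k=0: C(8,0)·0.833333^0·0.166667^8 = 0.0000006
  k=1: C(8,1)·0.833333^1·0.166667^7 = 0.0000238
  k=2: C(8,2)·0.833333^2·0.166667^6 = 0.0004168
  k=3: C(8,3)·0.833333^3·0.166667^5 = 0.0041676
  k=4: C(8,4)·0.833333^4·0.166667^4 = 0.0260476
P(X ≤ 4) = 0.0306564

0.03066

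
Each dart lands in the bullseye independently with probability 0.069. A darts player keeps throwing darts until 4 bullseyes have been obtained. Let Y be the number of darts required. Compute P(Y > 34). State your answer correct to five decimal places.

Needing more than 34 darts ⇔ fewer than 4 successes in the first 34. With X ~ Binomial(34, 0.069), P(Y > 34) = P(X ≤ 3).
  k=0: C(34,0)·0.069^0·0.931^34 = 0.0879608
  k=1: C(34,1)·0.069^1·0.931^33 = 0.2216499
  k=2: C(34,2)·0.069^2·0.931^32 = 0.2710509
  k=3: C(34,3)·0.069^3·0.931^31 = 0.2142787
P(X ≤ 3) = 0.7949402

0.79494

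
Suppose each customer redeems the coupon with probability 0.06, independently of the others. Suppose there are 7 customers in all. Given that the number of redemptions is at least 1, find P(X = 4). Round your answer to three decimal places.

0.001

X ~ Binomial(7, 0.06). Want P(X=4 | X≥1) = P(X=4) / P(X≥1).
P(X=4) = C(7,4)·0.06^4·0.94^3 = 0.00038
P(X≥1) = 1 − 0.64848 = 0.35152
Ratio = 0.00038 / 0.35152 = 0.00107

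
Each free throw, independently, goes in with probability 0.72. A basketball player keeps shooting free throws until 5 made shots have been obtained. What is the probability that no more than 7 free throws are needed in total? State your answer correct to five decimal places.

0.69193

Finishing within 7 free throws ⇔ at least 5 successes in the first 7. With X ~ Binomial(7, 0.72), P(Y ≤ 7) = 1 − P(X ≤ 4).
  k=0: C(7,0)·0.72^0·0.28^7 = 0.0001349
  k=1: C(7,1)·0.72^1·0.28^6 = 0.0024287
  k=2: C(7,2)·0.72^2·0.28^5 = 0.0187359
  k=3: C(7,3)·0.72^3·0.28^4 = 0.0802967
  k=4: C(7,4)·0.72^4·0.28^3 = 0.2064772
1 − 0.3080735 = 0.6919265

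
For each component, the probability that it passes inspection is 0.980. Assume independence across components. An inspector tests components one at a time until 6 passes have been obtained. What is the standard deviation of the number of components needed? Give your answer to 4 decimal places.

0.3535

Y = total components until the sixth success; negative binomial with r=6, p=0.98.
SD(Y) = √[r(1−p)/p²] = √(0.124948) = 0.353480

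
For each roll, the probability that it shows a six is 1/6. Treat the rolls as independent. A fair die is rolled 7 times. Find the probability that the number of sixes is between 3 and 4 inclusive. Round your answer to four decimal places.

X ~ Binomial(7, 0.166667); P(3 ≤ X ≤ 4) = Σ C(7,k) p^k (1−p)^(7−k) over k:
  k=3: C(7,3)·0.166667^3·0.833333^4 = 0.078143
  k=4: C(7,4)·0.166667^4·0.833333^3 = 0.015629
Total = 0.093771

0.0938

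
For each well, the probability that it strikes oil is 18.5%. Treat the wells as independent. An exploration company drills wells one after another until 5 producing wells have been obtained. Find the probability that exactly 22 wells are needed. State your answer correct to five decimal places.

Y = trial on which the fifth success occurs; negative binomial, r=5, p=0.185.
P(Y=22) = C(21,4) · p^5 · (1−p)^17
= 5985 · 0.0002167 · 0.03088 = 0.0400500

0.04005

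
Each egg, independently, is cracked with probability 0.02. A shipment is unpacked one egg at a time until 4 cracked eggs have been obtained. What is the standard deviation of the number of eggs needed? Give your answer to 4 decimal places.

98.9949

Y = total eggs until the fourth success; negative binomial with r=4, p=0.02.
SD(Y) = √[r(1−p)/p²] = √(9800.000000) = 98.994949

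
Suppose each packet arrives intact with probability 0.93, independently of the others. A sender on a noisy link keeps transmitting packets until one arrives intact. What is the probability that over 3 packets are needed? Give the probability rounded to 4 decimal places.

0.0003

Y = number of packets to the first success; geometric, p = 0.93.
P(Y > 3) = P(first 3 all fail) = (1−p)^3 = 0.000343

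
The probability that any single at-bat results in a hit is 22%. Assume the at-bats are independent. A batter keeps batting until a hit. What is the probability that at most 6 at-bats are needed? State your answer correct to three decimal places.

0.775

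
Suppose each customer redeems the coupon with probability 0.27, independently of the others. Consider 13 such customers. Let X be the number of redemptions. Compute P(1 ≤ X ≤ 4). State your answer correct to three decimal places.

0.724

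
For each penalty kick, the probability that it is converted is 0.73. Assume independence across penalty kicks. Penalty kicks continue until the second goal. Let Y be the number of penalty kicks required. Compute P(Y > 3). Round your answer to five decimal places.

Needing more than 3 penalty kicks ⇔ fewer than 2 successes in the first 3. With X ~ Binomial(3, 0.73), P(Y > 3) = P(X ≤ 1).
  k=0: C(3,0)·0.73^0·0.27^3 = 0.0196830
  k=1: C(3,1)·0.73^1·0.27^2 = 0.1596510
P(X ≤ 1) = 0.1793340

0.17933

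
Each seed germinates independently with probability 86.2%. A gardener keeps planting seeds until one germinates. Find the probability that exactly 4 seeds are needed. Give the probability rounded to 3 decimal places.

0.002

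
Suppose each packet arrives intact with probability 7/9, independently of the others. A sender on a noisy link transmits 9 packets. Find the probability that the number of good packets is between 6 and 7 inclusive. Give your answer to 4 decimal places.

X ~ Binomial(9, 0.777778); P(6 ≤ X ≤ 7) = Σ C(9,k) p^k (1−p)^(9−k) over k:
  k=6: C(9,6)·0.777778^6·0.222222^3 = 0.204068
  k=7: C(9,7)·0.777778^7·0.222222^2 = 0.306102
Total = 0.510170

0.5102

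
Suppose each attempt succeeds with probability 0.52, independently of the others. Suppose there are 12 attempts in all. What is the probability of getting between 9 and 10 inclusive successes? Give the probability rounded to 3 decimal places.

X ~ Binomial(12, 0.52); P(9 ≤ X ≤ 10) = Σ C(12,k) p^k (1−p)^(12−k) over k:
  k=9: C(12,9)·0.52^9·0.48^3 = 0.06764
  k=10: C(12,10)·0.52^10·0.48^2 = 0.02198
Total = 0.08962

0.090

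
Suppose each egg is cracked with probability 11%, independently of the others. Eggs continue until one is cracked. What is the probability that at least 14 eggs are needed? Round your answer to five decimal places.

0.21982

Y = number of eggs to the first success; geometric, p = 0.11.
P(Y > 13) = P(first 13 all fail) = (1−p)^13 = 0.2198215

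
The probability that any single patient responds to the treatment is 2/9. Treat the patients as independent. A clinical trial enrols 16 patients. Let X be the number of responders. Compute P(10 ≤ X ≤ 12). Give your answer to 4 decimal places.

X ~ Binomial(16, 0.222222); P(10 ≤ X ≤ 12) = Σ C(16,k) p^k (1−p)^(16−k) over k:
  k=10: C(16,10)·0.222222^10·0.777778^6 = 0.000521
  k=11: C(16,11)·0.222222^11·0.777778^5 = 0.000081
  k=12: C(16,12)·0.222222^12·0.777778^4 = 0.000010
Total = 0.000611

0.0006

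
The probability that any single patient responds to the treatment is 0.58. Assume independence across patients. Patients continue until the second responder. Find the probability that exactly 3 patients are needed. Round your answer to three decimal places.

0.283

Y = trial on which the second success occurs; negative binomial, r=2, p=0.58.
P(Y=3) = C(2,1) · p^2 · (1−p)^1
= 2 · 0.3364 · 0.42 = 0.28258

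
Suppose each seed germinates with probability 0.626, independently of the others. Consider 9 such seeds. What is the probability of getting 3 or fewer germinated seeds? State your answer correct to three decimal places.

X ~ Binomial(9, 0.626); P(X ≤ 3) = Σ C(9,k) p^k (1−p)^(9−k) over k:
  k=0: C(9,0)·0.626^0·0.374^9 = 0.00014
  k=1: C(9,1)·0.626^1·0.374^8 = 0.00216
  k=2: C(9,2)·0.626^2·0.374^7 = 0.01444
  k=3: C(9,3)·0.626^3·0.374^6 = 0.05639
Total = 0.07313

0.073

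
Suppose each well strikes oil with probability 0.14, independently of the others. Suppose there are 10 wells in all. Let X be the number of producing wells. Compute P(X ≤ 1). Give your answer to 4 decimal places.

X ~ Binomial(10, 0.14); P(X ≤ 1) = Σ C(10,k) p^k (1−p)^(10−k) over k:
  k=0: C(10,0)·0.14^0·0.86^10 = 0.221302
  k=1: C(10,1)·0.14^1·0.86^9 = 0.360258
Total = 0.581560

0.5816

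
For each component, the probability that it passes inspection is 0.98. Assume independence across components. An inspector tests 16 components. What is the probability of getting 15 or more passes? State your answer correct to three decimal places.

0.960

X ~ Binomial(16, 0.98); P(X ≥ 15) = Σ C(16,k) p^k (1−p)^(16−k) over k:
  k=15: C(16,15)·0.98^15·0.02^1 = 0.23634
  k=16: C(16,16)·0.98^16·0.02^0 = 0.72380
Total = 0.96014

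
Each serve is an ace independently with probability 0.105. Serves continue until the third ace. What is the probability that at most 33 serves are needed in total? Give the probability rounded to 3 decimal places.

Finishing within 33 serves ⇔ at least 3 successes in the first 33. With X ~ Binomial(33, 0.105), P(Y ≤ 33) = 1 − P(X ≤ 2).
  k=0: C(33,0)·0.105^0·0.895^33 = 0.02571
  k=1: C(33,1)·0.105^1·0.895^32 = 0.09955
  k=2: C(33,2)·0.105^2·0.895^31 = 0.18686
1 − 0.31213 = 0.68787

0.688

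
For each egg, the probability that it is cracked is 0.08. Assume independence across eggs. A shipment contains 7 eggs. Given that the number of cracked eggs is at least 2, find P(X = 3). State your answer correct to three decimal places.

0.125

X ~ Binomial(7, 0.08). Want P(X=3 | X≥2) = P(X=3) / P(X≥2).
P(X=3) = C(7,3)·0.08^3·0.92^4 = 0.01284
P(X≥2) = 1 − 0.55785 − 0.33956 = 0.10259
Ratio = 0.01284 / 0.10259 = 0.12513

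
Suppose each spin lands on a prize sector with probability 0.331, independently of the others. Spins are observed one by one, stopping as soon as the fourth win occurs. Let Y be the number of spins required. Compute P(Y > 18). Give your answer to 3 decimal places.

Needing more than 18 spins ⇔ fewer than 4 successes in the first 18. With X ~ Binomial(18, 0.331), P(Y > 18) = P(X ≤ 3).
  k=0: C(18,0)·0.331^0·0.669^18 = 0.00072
  k=1: C(18,1)·0.331^1·0.669^17 = 0.00642
  k=2: C(18,2)·0.331^2·0.669^16 = 0.02699
  k=3: C(18,3)·0.331^3·0.669^15 = 0.07121
P(X ≤ 3) = 0.10534

0.105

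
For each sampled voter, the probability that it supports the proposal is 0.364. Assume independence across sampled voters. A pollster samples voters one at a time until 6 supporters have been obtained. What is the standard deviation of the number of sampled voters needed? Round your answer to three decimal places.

5.367

Y = total sampled voters until the sixth success; negative binomial with r=6, p=0.364.
SD(Y) = √[r(1−p)/p²] = √(28.80087) = 5.36664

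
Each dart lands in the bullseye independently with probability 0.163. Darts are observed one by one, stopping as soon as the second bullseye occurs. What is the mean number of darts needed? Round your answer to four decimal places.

12.2699

Y = total darts until the second success; negative binomial with r=2, p=0.163.
E[Y] = r / p = 2 / 0.163 = 12.269939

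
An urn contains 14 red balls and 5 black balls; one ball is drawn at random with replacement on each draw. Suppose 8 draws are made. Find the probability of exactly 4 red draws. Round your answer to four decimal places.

X ~ Binomial(n=8, p=0.736842).
P(X=4) = C(8,4) · p^4 · (1−p)^4
= 70 · 0.29478 · 0.0047959 = 0.098960

0.0990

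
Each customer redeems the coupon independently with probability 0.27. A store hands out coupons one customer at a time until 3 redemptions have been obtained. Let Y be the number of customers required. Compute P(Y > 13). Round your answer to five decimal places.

Needing more than 13 customers ⇔ fewer than 3 successes in the first 13. With X ~ Binomial(13, 0.27), P(Y > 13) = P(X ≤ 2).
  k=0: C(13,0)·0.27^0·0.73^13 = 0.0167185
  k=1: C(13,1)·0.27^1·0.73^12 = 0.0803862
  k=2: C(13,2)·0.27^2·0.73^11 = 0.1783913
P(X ≤ 2) = 0.2754960

0.27550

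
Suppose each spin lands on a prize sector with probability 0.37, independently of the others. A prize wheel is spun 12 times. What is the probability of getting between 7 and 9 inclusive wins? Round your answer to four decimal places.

0.1092

X ~ Binomial(12, 0.37); P(7 ≤ X ≤ 9) = Σ C(12,k) p^k (1−p)^(12−k) over k:
  k=7: C(12,7)·0.37^7·0.63^5 = 0.074617
  k=8: C(12,8)·0.37^8·0.63^4 = 0.027389
  k=9: C(12,9)·0.37^9·0.63^3 = 0.007149
Total = 0.109156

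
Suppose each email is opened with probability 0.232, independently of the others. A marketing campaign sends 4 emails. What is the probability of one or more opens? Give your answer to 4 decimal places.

P(at least one) = 1 − P(none) = 1 − (1 − 0.232)^4
= 1 − 0.347892 = 0.652108

0.6521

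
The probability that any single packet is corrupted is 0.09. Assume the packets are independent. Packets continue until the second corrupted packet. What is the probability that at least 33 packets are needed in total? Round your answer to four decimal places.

Needing more than 32 packets ⇔ fewer than 2 successes in the first 32. With X ~ Binomial(32, 0.09), P(Y > 32) = P(X ≤ 1).
  k=0: C(32,0)·0.09^0·0.91^32 = 0.048902
  k=1: C(32,1)·0.09^1·0.91^31 = 0.154766
P(X ≤ 1) = 0.203668

0.2037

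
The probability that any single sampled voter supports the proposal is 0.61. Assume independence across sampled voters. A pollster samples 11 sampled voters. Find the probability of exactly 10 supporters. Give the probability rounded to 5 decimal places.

X ~ Binomial(n=11, p=0.61).
P(X=10) = C(11,10) · p^10 · (1−p)^1
= 11 · 0.0071334 · 0.39 = 0.0306024

0.03060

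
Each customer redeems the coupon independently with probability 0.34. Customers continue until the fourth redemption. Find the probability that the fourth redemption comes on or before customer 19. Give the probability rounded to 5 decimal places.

Finishing within 19 customers ⇔ at least 4 successes in the first 19. With X ~ Binomial(19, 0.34), P(Y ≤ 19) = 1 − P(X ≤ 3).
  k=0: C(19,0)·0.34^0·0.66^19 = 0.0003727
  k=1: C(19,1)·0.34^1·0.66^18 = 0.0036477
  k=2: C(19,2)·0.34^2·0.66^17 = 0.0169122
  k=3: C(19,3)·0.34^3·0.66^16 = 0.0493700
1 − 0.0703027 = 0.9296973

0.92970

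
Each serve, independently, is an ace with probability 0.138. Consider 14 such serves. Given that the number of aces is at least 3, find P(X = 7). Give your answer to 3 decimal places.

0.004

X ~ Binomial(14, 0.138). Want P(X=7 | X≥3) = P(X=7) / P(X≥3).
P(X=7) = C(14,7)·0.138^7·0.862^7 = 0.00116
P(X≥3) = 1 − 0.12506 − 0.28029 − 0.29167 = 0.30299
Ratio = 0.00116 / 0.30299 = 0.00382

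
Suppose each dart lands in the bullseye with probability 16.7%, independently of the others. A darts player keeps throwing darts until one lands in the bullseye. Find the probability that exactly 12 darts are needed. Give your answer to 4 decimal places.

0.0224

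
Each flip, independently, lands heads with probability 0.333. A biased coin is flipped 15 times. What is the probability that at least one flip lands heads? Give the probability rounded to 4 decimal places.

0.9977

P(at least one) = 1 − P(none) = 1 − (1 − 0.333)^15
= 1 − 0.002301 = 0.997699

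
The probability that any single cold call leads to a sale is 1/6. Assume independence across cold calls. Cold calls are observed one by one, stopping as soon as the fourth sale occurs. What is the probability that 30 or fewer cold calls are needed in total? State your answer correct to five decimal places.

Finishing within 30 cold calls ⇔ at least 4 successes in the first 30. With X ~ Binomial(30, 0.166667), P(Y ≤ 30) = 1 − P(X ≤ 3).
  k=0: C(30,0)·0.166667^0·0.833333^30 = 0.0042127
  k=1: C(30,1)·0.166667^1·0.833333^29 = 0.0252763
  k=2: C(30,2)·0.166667^2·0.833333^28 = 0.0733013
  k=3: C(30,3)·0.166667^3·0.833333^27 = 0.1368292
1 − 0.2396195 = 0.7603805

0.76038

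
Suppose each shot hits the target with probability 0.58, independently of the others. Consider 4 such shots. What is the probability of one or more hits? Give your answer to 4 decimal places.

0.9689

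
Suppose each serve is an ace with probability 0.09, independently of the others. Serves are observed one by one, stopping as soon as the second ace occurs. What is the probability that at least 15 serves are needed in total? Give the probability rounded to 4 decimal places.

0.6368

Needing more than 14 serves ⇔ fewer than 2 successes in the first 14. With X ~ Binomial(14, 0.09), P(Y > 14) = P(X ≤ 1).
  k=0: C(14,0)·0.09^0·0.91^14 = 0.267042
  k=1: C(14,1)·0.09^1·0.91^13 = 0.369750
P(X ≤ 1) = 0.636792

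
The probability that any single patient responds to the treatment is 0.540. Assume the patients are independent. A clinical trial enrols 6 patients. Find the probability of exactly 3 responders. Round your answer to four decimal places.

X ~ Binomial(n=6, p=0.54).
P(X=3) = C(6,3) · p^3 · (1−p)^3
= 20 · 0.15746 · 0.097336 = 0.306538

0.3065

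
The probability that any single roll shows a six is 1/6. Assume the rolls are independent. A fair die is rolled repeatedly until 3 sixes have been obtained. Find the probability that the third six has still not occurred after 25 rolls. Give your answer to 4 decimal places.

0.1887

Needing more than 25 rolls ⇔ fewer than 3 successes in the first 25. With X ~ Binomial(25, 0.166667), P(Y > 25) = P(X ≤ 2).
  k=0: C(25,0)·0.166667^0·0.833333^25 = 0.010483
  k=1: C(25,1)·0.166667^1·0.833333^24 = 0.052413
  k=2: C(25,2)·0.166667^2·0.833333^23 = 0.125791
P(X ≤ 2) = 0.188687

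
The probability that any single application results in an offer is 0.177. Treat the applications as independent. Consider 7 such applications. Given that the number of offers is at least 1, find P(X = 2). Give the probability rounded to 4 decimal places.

0.3338

X ~ Binomial(7, 0.177). Want P(X=2 | X≥1) = P(X=2) / P(X≥1).
P(X=2) = C(7,2)·0.177^2·0.823^5 = 0.248408
P(X≥1) = 1 − 0.255740 = 0.744260
Ratio = 0.248408 / 0.744260 = 0.333765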